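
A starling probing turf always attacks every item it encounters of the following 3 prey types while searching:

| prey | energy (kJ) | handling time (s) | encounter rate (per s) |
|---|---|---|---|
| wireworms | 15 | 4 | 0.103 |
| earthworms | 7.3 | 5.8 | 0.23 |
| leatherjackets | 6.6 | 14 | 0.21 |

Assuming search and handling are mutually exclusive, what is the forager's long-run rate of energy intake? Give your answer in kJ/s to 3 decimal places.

Energy encountered per unit search time: 0.103×15 + 0.23×7.3 + 0.21×6.6 = 4.61 kJ/s.
Handling time per unit search time: 0.103×4 + 0.23×5.8 + 0.21×14 = 4.686.
Rate = 4.61/(1 + 4.686) = 0.8108 kJ/s.

0.811 kJ/s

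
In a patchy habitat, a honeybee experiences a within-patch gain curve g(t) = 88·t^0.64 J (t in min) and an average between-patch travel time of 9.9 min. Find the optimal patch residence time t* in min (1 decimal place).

By the marginal value theorem, leave when the instantaneous gain rate g'(t) equals the habitat-wide average g(t)/(T + t).
g'(t) = 0.64·88·t^-0.36. Setting 0.64·88·t^-0.36 = 88·t^0.64/(9.9+t) gives 0.64(9.9+t) = t, so 0.36·t = 0.64×9.9.
t* = 0.64×9.9/0.36 = 17.6 min.

17.6 min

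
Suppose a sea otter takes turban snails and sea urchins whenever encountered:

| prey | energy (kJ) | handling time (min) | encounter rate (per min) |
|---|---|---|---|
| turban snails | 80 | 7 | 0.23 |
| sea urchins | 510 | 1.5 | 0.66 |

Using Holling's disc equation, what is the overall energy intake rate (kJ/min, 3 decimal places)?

98.611 kJ/min

Energy encountered per unit search time: 0.23×80 + 0.66×510 = 355 kJ/min.
Handling time per unit search time: 0.23×7 + 0.66×1.5 = 2.6.
Rate = 355/(1 + 2.6) = 98.61 kJ/min.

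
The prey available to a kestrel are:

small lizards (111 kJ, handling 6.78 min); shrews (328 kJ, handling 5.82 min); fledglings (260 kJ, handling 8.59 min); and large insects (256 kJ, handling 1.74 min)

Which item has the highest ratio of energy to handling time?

In descending order of E/h:
large insects: 256/1.74 = 147 kJ/min
shrews: 328/5.82 = 56.4 kJ/min
fledglings: 260/8.59 = 30.3 kJ/min
small lizards: 111/6.78 = 16.4 kJ/min

large insects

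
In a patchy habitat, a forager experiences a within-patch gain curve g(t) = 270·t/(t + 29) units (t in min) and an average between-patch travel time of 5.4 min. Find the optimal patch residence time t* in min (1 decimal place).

By the marginal value theorem, leave when the instantaneous gain rate g'(t) equals the habitat-wide average g(t)/(T + t).
g'(t) = 270·29/(t + 29)². Setting 270·29/(t+29)² = 270t/[(t+29)(5.4+t)] gives 29(5.4+t) = t(t+29), so t² = 29×5.4 = 156.6.
t* = √156.6 = 12.51 min.

12.5 min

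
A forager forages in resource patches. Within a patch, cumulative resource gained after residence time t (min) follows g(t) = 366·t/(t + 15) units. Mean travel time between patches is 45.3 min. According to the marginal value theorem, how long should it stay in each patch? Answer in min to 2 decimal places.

26.07 min

Optimal t* satisfies g'(t*) = g(t*)/(T + t*).
g'(t) = 366·15/(t + 15)². Setting 366·15/(t+15)² = 366t/[(t+15)(45.3+t)] gives 15(45.3+t) = t(t+15), so t² = 15×45.3 = 679.5.
t* = √679.5 = 26.07 min.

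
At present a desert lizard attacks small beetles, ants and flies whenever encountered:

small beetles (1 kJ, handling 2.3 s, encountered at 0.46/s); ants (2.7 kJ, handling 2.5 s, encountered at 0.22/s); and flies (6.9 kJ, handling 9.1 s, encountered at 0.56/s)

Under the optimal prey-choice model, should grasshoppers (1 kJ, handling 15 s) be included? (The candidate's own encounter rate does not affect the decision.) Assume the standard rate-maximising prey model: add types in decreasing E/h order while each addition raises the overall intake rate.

Current rate: (0.46×1 + 0.22×2.7 + 0.56×6.9)/(1 + 0.46×2.3 + 0.22×2.5 + 0.56×9.1) = 0.6384 kJ/s.
grasshoppers: E/h = 1/15 = 0.06667 kJ/s.
Since 0.06667 < R, time spent handling grasshoppers is better spent searching.

No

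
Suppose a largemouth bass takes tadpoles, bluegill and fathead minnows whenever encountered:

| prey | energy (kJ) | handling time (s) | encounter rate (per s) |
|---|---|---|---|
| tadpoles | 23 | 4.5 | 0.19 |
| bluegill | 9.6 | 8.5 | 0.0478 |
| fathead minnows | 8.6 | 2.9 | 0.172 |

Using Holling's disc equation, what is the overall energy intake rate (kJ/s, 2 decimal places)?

2.29 kJ/s

R = (0.19×23 + 0.0478×9.6 + 0.172×8.6) / (1 + 0.19×4.5 + 0.0478×8.5 + 0.172×2.9) = 6.308/2.76 = 2.285 kJ/s.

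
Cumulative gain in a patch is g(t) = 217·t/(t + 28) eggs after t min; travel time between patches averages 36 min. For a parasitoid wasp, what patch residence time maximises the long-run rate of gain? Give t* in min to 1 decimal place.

Maximise g(t)/(T+t): set derivative to zero → g'(t)(T+t) = g(t).
g'(t) = 217·28/(t + 28)². Setting 217·28/(t+28)² = 217t/[(t+28)(36+t)] gives 28(36+t) = t(t+28), so t² = 28×36 = 1008.
t* = √1008 = 31.75 min.

31.7 min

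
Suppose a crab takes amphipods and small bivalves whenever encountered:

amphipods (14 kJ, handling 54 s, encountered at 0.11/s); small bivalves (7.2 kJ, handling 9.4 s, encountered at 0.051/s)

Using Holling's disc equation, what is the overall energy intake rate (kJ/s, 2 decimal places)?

0.26 kJ/s

Energy encountered per unit search time: 0.11×14 + 0.051×7.2 = 1.907 kJ/s.
Handling time per unit search time: 0.11×54 + 0.051×9.4 = 6.419.
Rate = 1.907/(1 + 6.419) = 0.2571 kJ/s.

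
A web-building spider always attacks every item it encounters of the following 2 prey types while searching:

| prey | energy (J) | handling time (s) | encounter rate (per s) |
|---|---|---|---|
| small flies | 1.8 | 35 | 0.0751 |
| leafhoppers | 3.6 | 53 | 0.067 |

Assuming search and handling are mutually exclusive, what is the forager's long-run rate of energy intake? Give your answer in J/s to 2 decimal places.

Energy encountered per unit search time: 0.0751×1.8 + 0.067×3.6 = 0.3764 J/s.
Handling time per unit search time: 0.0751×35 + 0.067×53 = 6.179.
Rate = 0.3764/(1 + 6.179) = 0.05242 J/s.

0.05 J/s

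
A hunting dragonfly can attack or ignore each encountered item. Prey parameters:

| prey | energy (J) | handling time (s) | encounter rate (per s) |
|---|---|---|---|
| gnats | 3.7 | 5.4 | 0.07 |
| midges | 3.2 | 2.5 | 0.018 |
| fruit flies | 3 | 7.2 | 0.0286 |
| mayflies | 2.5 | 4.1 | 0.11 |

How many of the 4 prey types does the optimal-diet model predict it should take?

4

Rank by E/h (J/s): midges 1.28, gnats 0.685, mayflies 0.61, fruit flies 0.417. Include each in turn until the next type's E/h falls below the running intake rate.
Rate on top 1: 0.05512. gnats: 0.685 > 0.05512 → include.
Rate on top 2: 0.2225. mayflies: 0.61 > 0.2225 → include.
Rate on top 3: 0.3157. fruit flies: 0.417 > 0.3157 → include.
Optimal diet: midges, gnats, mayflies, fruit flies — 4 of 4 types.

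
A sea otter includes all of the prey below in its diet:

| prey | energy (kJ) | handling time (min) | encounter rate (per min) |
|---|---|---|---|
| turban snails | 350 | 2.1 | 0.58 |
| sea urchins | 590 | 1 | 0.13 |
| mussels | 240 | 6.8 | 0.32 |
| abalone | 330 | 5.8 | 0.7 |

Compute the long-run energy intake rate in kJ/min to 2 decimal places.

R = Σλ_iE_i / (1 + Σλ_ih_i)
Numerator: 0.58×350 + 0.13×590 + 0.32×240 + 0.7×330 = 587.5
Denominator: 1 + 0.58×2.1 + 0.13×1 + 0.32×6.8 + 0.7×5.8 = 8.584
R = 587.5/8.584 = 68.44 kJ/min

68.44 kJ/min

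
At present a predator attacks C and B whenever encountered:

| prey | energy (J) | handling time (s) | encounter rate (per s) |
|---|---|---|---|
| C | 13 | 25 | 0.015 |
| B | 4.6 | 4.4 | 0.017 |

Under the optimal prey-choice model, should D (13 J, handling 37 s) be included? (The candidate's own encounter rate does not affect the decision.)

On C and B alone, R = ΣλE/(1+Σλh) = 0.2732/1.45 = 0.1884 J/s.
Profitability of D: 13/37 = 0.3514 J/s.
Since 0.3514 > R, including D increases the long-run rate.

Yes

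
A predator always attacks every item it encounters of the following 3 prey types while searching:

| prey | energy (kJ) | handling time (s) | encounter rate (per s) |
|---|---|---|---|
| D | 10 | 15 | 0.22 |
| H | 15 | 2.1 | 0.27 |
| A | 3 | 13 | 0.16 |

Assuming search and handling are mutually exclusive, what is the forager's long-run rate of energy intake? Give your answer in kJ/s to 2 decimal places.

R = (0.22×10 + 0.27×15 + 0.16×3) / (1 + 0.22×15 + 0.27×2.1 + 0.16×13) = 6.73/6.947 = 0.9688 kJ/s.

0.97 kJ/s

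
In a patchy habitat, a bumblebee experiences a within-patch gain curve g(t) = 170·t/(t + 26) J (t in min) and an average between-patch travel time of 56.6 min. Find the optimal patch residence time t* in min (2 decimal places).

38.36 min

By the marginal value theorem, leave when the instantaneous gain rate g'(t) equals the habitat-wide average g(t)/(T + t).
g'(t) = 170·26/(t + 26)². Setting 170·26/(t+26)² = 170t/[(t+26)(56.6+t)] gives 26(56.6+t) = t(t+26), so t² = 26×56.6 = 1472.
t* = √1472 = 38.36 min.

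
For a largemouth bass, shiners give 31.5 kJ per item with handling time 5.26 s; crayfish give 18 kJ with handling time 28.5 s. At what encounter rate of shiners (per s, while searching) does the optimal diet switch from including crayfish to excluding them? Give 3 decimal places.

The zero-one rule: include crayfish iff E₂/h₂ > λE₁/(1+λh₁). Equality gives the switch point.
λE₁h₂ = E₂ + λE₂h₁ ⇒ λ = E₂/(E₁h₂ − E₂h₁) = 18/(897.8 − 94.68) = 0.02241 per s.

0.022 per s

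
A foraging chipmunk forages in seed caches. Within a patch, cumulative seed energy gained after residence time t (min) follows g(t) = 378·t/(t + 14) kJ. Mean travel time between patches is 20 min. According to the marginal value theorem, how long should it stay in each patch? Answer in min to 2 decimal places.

16.73 min

Optimal t* satisfies g'(t*) = g(t*)/(T + t*).
g'(t) = 378·14/(t + 14)². Setting 378·14/(t+14)² = 378t/[(t+14)(20+t)] gives 14(20+t) = t(t+14), so t² = 14×20 = 280.
t* = √280 = 16.73 min.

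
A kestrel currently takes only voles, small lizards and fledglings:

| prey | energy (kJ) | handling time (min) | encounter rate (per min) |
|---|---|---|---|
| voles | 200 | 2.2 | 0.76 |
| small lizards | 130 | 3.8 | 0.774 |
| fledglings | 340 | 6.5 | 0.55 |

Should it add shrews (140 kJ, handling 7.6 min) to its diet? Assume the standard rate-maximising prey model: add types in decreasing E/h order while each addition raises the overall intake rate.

Current rate: (0.76×200 + 0.774×130 + 0.55×340)/(1 + 0.76×2.2 + 0.774×3.8 + 0.55×6.5) = 47.85 kJ/min.
shrews: E/h = 140/7.6 = 18.42 kJ/min.
18.42 < 47.85, so adding shrews would lower the average — exclude it.

No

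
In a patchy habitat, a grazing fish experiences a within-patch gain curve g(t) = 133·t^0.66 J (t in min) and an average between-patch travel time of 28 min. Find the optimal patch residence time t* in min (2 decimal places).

Maximise g(t)/(T+t): set derivative to zero → g'(t)(T+t) = g(t).
g'(t) = 0.66·133·t^-0.34. Setting 0.66·133·t^-0.34 = 133·t^0.66/(28+t) gives 0.66(28+t) = t, so 0.34·t = 0.66×28.
t* = 0.66×28/0.34 = 54.35 min.

54.35 min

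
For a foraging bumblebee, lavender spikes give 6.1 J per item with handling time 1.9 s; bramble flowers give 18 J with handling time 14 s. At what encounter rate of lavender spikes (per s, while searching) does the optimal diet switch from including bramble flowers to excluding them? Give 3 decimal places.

The zero-one rule: include bramble flowers iff E₂/h₂ > λE₁/(1+λh₁). Equality gives the switch point.
λE₁h₂ = E₂ + λE₂h₁ ⇒ λ = E₂/(E₁h₂ − E₂h₁) = 18/(85.4 − 34.2) = 0.3516 per s.

0.352 per s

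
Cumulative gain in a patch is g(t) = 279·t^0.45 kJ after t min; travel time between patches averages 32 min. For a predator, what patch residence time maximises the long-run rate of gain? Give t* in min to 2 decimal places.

26.18 min

Maximise g(t)/(T+t): set derivative to zero → g'(t)(T+t) = g(t).
g'(t) = 0.45·279·t^-0.55. Setting 0.45·279·t^-0.55 = 279·t^0.45/(32+t) gives 0.45(32+t) = t, so 0.55·t = 0.45×32.
t* = 0.45×32/0.55 = 26.18 min.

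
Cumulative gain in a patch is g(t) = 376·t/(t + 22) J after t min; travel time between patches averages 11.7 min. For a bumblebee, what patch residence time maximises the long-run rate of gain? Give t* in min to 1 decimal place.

By the marginal value theorem, leave when the instantaneous gain rate g'(t) equals the habitat-wide average g(t)/(T + t).
g'(t) = 376·22/(t + 22)². Setting 376·22/(t+22)² = 376t/[(t+22)(11.7+t)] gives 22(11.7+t) = t(t+22), so t² = 22×11.7 = 257.4.
t* = √257.4 = 16.04 min.

16.0 min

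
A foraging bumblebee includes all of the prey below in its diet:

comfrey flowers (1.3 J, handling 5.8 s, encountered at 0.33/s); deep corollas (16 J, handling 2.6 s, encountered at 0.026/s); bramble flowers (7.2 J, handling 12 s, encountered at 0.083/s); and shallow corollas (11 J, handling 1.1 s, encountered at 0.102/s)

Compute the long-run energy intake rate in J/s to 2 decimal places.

R = (0.33×1.3 + 0.026×16 + 0.083×7.2 + 0.102×11) / (1 + 0.33×5.8 + 0.026×2.6 + 0.083×12 + 0.102×1.1) = 2.565/4.09 = 0.6271 J/s.

0.63 J/s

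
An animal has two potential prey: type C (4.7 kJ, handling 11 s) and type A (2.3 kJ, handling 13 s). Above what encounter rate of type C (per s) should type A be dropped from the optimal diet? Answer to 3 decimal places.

At the threshold, the rate on type C alone equals the profitability of type A: λ·4.7/(1 + λ·11) = 2.3/13 = 0.1769.
Rearranging, λ(4.7 − 0.1769×11) = 0.1769, so λ = 0.1769/2.754 = 0.06425 per s.

0.064 per s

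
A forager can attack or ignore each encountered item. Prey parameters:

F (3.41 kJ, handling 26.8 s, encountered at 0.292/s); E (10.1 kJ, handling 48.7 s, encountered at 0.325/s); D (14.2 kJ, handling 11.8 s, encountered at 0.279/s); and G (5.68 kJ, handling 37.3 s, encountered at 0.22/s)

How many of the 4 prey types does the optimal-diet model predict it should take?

Profitabilities (E/h, kJ/s): D 1.2, E 0.207, G 0.152, F 0.127. Add prey in this order while the next type's profitability exceeds the intake rate on those already taken.
Rate on top 1: 0.923. E: 0.207 < 0.923 → exclude; stop.
Optimal diet: D — 1 of 4 types.

1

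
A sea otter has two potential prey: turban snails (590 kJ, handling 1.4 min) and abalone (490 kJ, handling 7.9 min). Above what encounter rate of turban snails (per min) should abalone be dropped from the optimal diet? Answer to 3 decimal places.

Drop abalone once their profitability E₂/h₂ falls below the rate achievable on turban snails alone: E₂/h₂ = λE₁/(1 + λh₁).
Solve for λ: λE₁h₂ = E₂(1 + λh₁) → λ(E₁h₂ − E₂h₁) = E₂ → λ = E₂/(E₁h₂ − E₂h₁).
λ = 490/(590×7.9 − 490×1.4) = 490/3975 = 0.1233 per min.

0.123 per min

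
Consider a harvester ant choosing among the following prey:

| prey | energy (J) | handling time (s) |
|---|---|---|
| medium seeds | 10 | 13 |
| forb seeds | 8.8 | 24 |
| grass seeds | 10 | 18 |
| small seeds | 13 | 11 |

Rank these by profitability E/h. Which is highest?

small seeds

Profitability E/h (J/s): medium seeds = 10/13 = 0.769, forb seeds = 8.8/24 = 0.367, grass seeds = 10/18 = 0.556, small seeds = 13/11 = 1.18.
Ranked: small seeds > medium seeds > grass seeds > forb seeds.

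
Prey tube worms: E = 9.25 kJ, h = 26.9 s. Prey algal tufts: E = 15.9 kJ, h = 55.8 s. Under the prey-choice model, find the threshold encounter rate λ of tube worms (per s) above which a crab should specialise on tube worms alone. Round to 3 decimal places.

0.180 per s

Drop algal tufts once their profitability E₂/h₂ falls below the rate achievable on tube worms alone: E₂/h₂ = λE₁/(1 + λh₁).
Solve for λ: λE₁h₂ = E₂(1 + λh₁) → λ(E₁h₂ − E₂h₁) = E₂ → λ = E₂/(E₁h₂ − E₂h₁).
λ = 15.9/(9.25×55.8 − 15.9×26.9) = 15.9/88.44 = 0.1798 per s.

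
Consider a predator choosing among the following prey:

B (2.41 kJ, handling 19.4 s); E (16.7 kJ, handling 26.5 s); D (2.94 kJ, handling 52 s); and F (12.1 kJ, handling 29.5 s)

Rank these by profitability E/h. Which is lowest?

D

Profitability E/h (kJ/s): B = 2.41/19.4 = 0.124, E = 16.7/26.5 = 0.63, D = 2.94/52 = 0.0565, F = 12.1/29.5 = 0.41.
Ranked: E > F > B > D.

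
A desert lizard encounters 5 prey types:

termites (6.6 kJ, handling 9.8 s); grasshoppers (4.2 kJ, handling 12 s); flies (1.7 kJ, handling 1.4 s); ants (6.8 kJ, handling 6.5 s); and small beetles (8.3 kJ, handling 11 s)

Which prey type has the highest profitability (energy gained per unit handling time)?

In descending order of E/h:
flies: 1.7/1.4 = 1.21 kJ/s
ants: 6.8/6.5 = 1.05 kJ/s
small beetles: 8.3/11 = 0.755 kJ/s
termites: 6.6/9.8 = 0.673 kJ/s
grasshoppers: 4.2/12 = 0.35 kJ/s

flies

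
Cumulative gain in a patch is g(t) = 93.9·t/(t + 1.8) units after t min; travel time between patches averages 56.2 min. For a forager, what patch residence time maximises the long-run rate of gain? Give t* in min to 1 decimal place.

Maximise g(t)/(T+t): set derivative to zero → g'(t)(T+t) = g(t).
g'(t) = 93.9·1.8/(t + 1.8)². Setting 93.9·1.8/(t+1.8)² = 93.9t/[(t+1.8)(56.2+t)] gives 1.8(56.2+t) = t(t+1.8), so t² = 1.8×56.2 = 101.2.
t* = √101.2 = 10.06 min.

10.1 min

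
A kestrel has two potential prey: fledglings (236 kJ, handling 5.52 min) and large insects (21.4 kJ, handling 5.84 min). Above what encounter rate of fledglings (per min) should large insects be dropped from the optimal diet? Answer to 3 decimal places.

0.017 per min

At the threshold, the rate on fledglings alone equals the profitability of large insects: λ·236/(1 + λ·5.52) = 21.4/5.84 = 3.664.
Rearranging, λ(236 − 3.664×5.52) = 3.664, so λ = 3.664/215.8 = 0.01698 per min.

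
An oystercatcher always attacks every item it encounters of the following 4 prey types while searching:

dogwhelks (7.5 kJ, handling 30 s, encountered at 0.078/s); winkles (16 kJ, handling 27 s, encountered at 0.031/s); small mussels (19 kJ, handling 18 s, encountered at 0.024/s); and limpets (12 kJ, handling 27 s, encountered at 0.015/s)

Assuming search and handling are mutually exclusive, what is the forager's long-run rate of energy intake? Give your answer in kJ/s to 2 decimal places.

0.34 kJ/s

Energy encountered per unit search time: 0.078×7.5 + 0.031×16 + 0.024×19 + 0.015×12 = 1.717 kJ/s.
Handling time per unit search time: 0.078×30 + 0.031×27 + 0.024×18 + 0.015×27 = 4.014.
Rate = 1.717/(1 + 4.014) = 0.3424 kJ/s.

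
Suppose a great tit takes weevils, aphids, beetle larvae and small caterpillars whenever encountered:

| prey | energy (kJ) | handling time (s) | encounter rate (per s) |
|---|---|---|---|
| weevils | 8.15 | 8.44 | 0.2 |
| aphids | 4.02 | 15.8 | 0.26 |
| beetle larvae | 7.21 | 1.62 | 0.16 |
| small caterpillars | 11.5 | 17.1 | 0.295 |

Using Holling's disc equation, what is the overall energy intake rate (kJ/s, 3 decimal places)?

0.597 kJ/s

R = (0.2×8.15 + 0.26×4.02 + 0.16×7.21 + 0.295×11.5) / (1 + 0.2×8.44 + 0.26×15.8 + 0.16×1.62 + 0.295×17.1) = 7.221/12.1 = 0.5968 kJ/s.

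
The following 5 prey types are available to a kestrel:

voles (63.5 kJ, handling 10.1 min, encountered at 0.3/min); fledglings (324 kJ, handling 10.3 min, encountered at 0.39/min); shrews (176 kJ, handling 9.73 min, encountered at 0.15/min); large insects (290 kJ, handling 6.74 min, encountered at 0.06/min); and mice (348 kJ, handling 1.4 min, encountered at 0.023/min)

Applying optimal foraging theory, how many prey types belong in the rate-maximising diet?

3

Rank by E/h (kJ/min): mice 249, large insects 43, fledglings 31.5, shrews 18.1, voles 6.29. Include each in turn until the next type's E/h falls below the running intake rate.
Rate on top 1: 7.754. large insects: 43 > 7.754 → include.
Rate on top 2: 17.68. fledglings: 31.5 > 17.68 → include.
Rate on top 3: 27.83. shrews: 18.1 < 27.83 → exclude; stop.
Optimal diet: mice, large insects, fledglings — 3 of 5 types.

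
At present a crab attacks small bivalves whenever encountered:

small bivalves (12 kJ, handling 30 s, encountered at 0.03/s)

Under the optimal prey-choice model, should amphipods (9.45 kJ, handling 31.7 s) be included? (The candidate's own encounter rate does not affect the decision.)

Current rate: (0.03×12)/(1 + 0.03×30) = 0.1895 kJ/s.
Profitability of amphipods: 9.45/31.7 = 0.2981 kJ/s.
Since 0.2981 > R, including amphipods increases the long-run rate.

Yes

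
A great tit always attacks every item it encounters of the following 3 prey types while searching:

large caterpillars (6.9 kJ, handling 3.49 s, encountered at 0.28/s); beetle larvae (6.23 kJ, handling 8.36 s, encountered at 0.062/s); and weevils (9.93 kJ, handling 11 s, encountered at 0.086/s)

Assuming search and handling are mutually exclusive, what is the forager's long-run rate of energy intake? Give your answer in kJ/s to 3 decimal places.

0.922 kJ/s

Energy encountered per unit search time: 0.28×6.9 + 0.062×6.23 + 0.086×9.93 = 3.172 kJ/s.
Handling time per unit search time: 0.28×3.49 + 0.062×8.36 + 0.086×11 = 2.442.
Rate = 3.172/(1 + 2.442) = 0.9218 kJ/s.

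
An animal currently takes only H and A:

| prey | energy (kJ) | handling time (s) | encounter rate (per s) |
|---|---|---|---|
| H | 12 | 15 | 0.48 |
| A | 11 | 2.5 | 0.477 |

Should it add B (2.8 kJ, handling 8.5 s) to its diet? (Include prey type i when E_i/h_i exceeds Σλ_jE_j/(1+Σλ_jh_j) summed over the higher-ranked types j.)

No

On H and A alone, R = ΣλE/(1+Σλh) = 11.01/9.392 = 1.172 kJ/s.
B: E/h = 2.8/8.5 = 0.3294 kJ/s.
0.3294 < 1.172, so adding B would lower the average — exclude it.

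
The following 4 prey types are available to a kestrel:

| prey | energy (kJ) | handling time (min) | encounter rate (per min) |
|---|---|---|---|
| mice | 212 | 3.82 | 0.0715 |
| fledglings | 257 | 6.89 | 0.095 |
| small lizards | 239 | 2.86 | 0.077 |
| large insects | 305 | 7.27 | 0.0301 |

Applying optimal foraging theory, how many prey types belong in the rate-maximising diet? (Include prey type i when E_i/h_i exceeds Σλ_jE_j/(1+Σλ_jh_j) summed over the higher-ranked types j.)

4

Profitabilities (E/h, kJ/min): small lizards 83.6, mice 55.5, large insects 42, fledglings 37.3. Add prey in this order while the next type's profitability exceeds the intake rate on those already taken.
Rate on top 1: 15.08. mice: 55.5 > 15.08 → include.
Rate on top 2: 22.47. large insects: 42 > 22.47 → include.
Rate on top 3: 24.96. fledglings: 37.3 > 24.96 → include.
Optimal diet: small lizards, mice, large insects, fledglings — 4 of 4 types.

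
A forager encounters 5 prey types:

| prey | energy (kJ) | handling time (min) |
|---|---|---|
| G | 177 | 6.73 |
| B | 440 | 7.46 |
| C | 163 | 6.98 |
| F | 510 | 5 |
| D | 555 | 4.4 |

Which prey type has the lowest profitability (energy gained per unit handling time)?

C

In descending order of E/h:
D: 555/4.4 = 126 kJ/min
F: 510/5 = 102 kJ/min
B: 440/7.46 = 59 kJ/min
G: 177/6.73 = 26.3 kJ/min
C: 163/6.98 = 23.4 kJ/min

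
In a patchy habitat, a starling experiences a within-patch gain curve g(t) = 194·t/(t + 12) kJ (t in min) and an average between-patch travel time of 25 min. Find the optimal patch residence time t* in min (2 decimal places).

17.32 min

Maximise g(t)/(T+t): set derivative to zero → g'(t)(T+t) = g(t).
g'(t) = 194·12/(t + 12)². Setting 194·12/(t+12)² = 194t/[(t+12)(25+t)] gives 12(25+t) = t(t+12), so t² = 12×25 = 300.
t* = √300 = 17.32 min.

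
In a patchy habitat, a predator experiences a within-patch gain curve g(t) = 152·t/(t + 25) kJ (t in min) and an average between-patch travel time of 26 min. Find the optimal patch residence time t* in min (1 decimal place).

25.5 min

Optimal t* satisfies g'(t*) = g(t*)/(T + t*).
g'(t) = 152·25/(t + 25)². Setting 152·25/(t+25)² = 152t/[(t+25)(26+t)] gives 25(26+t) = t(t+25), so t² = 25×26 = 650.
t* = √650 = 25.5 min.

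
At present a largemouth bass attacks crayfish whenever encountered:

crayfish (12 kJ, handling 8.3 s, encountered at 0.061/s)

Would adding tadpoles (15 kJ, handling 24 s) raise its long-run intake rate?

Current rate: (0.061×12)/(1 + 0.061×8.3) = 0.486 kJ/s.
Profitability of tadpoles: 15/24 = 0.625 kJ/s.
0.625 > 0.486, so adding tadpoles raises the average — include it.

Yes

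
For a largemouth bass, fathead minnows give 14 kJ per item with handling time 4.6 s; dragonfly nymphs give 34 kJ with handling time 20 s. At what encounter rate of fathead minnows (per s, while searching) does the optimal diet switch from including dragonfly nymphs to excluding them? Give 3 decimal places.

Drop dragonfly nymphs once their profitability E₂/h₂ falls below the rate achievable on fathead minnows alone: E₂/h₂ = λE₁/(1 + λh₁).
Solve for λ: λE₁h₂ = E₂(1 + λh₁) → λ(E₁h₂ − E₂h₁) = E₂ → λ = E₂/(E₁h₂ − E₂h₁).
λ = 34/(14×20 − 34×4.6) = 34/123.6 = 0.2751 per s.

0.275 per s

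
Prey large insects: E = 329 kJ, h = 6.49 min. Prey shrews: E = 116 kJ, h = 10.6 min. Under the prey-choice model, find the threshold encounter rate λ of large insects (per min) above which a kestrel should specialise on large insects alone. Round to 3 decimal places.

0.042 per min

The zero-one rule: include shrews iff E₂/h₂ > λE₁/(1+λh₁). Equality gives the switch point.
λE₁h₂ = E₂ + λE₂h₁ ⇒ λ = E₂/(E₁h₂ − E₂h₁) = 116/(3487 − 752.8) = 0.04242 per min.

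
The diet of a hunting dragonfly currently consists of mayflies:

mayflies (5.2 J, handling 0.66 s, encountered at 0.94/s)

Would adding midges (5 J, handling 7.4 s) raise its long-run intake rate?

Intake rate on the current diet: R = (0.94×5.2) / (1 + 0.94×0.66) = 4.888/1.62 = 3.017 J/s.
Profitability of midges: 5/7.4 = 0.6757 J/s.
0.6757 < 3.017, so adding midges would lower the average — exclude it.

No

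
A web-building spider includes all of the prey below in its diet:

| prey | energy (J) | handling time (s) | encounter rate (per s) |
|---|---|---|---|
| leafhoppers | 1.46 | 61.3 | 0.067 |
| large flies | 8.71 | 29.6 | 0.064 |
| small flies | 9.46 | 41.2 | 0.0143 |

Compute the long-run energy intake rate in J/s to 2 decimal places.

0.10 J/s

R = (0.067×1.46 + 0.064×8.71 + 0.0143×9.46) / (1 + 0.067×61.3 + 0.064×29.6 + 0.0143×41.2) = 0.7905/7.591 = 0.1041 J/s.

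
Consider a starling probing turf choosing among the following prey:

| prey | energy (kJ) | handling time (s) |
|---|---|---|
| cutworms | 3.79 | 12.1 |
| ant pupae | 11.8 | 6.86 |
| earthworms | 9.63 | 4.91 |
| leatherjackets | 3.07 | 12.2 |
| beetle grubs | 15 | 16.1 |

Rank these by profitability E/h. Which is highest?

Profitability E/h (kJ/s): cutworms = 3.79/12.1 = 0.313, ant pupae = 11.8/6.86 = 1.72, earthworms = 9.63/4.91 = 1.96, leatherjackets = 3.07/12.2 = 0.252, beetle grubs = 15/16.1 = 0.932.
Ranked: earthworms > ant pupae > beetle grubs > cutworms > leatherjackets.

earthworms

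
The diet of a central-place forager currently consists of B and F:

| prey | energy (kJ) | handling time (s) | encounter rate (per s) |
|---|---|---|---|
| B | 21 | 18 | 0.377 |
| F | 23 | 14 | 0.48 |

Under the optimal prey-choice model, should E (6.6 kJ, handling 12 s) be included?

On B and F alone, R = ΣλE/(1+Σλh) = 18.96/14.51 = 1.307 kJ/s.
E: E/h = 6.6/12 = 0.55 kJ/s.
0.55 < 1.307, so adding E would lower the average — exclude it.

No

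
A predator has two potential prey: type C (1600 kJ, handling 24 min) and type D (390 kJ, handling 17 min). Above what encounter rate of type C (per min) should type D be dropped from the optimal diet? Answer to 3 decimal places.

0.022 per min

Drop type D once their profitability E₂/h₂ falls below the rate achievable on type C alone: E₂/h₂ = λE₁/(1 + λh₁).
Solve for λ: λE₁h₂ = E₂(1 + λh₁) → λ(E₁h₂ − E₂h₁) = E₂ → λ = E₂/(E₁h₂ − E₂h₁).
λ = 390/(1600×17 − 390×24) = 390/1.784e+04 = 0.02186 per min.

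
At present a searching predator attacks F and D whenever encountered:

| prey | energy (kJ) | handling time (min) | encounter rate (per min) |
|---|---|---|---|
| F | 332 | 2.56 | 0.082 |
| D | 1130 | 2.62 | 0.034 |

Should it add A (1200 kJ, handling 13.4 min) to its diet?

Yes

On F and D alone, R = ΣλE/(1+Σλh) = 65.64/1.299 = 50.53 kJ/min.
A: E/h = 1200/13.4 = 89.55 kJ/min.
89.55 > 50.53, so adding A raises the average — include it.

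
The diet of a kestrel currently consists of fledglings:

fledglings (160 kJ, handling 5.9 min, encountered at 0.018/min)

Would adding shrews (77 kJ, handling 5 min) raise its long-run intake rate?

Yes

On fledglings alone, R = ΣλE/(1+Σλh) = 2.88/1.106 = 2.604 kJ/min.
Profitability of shrews: 77/5 = 15.4 kJ/min.
Since 15.4 > R, including shrews increases the long-run rate.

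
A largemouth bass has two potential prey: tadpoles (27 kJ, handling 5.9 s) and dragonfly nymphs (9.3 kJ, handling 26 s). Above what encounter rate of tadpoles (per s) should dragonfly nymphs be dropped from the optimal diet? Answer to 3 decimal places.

The zero-one rule: include dragonfly nymphs iff E₂/h₂ > λE₁/(1+λh₁). Equality gives the switch point.
λE₁h₂ = E₂ + λE₂h₁ ⇒ λ = E₂/(E₁h₂ − E₂h₁) = 9.3/(702 − 54.87) = 0.01437 per s.

0.014 per s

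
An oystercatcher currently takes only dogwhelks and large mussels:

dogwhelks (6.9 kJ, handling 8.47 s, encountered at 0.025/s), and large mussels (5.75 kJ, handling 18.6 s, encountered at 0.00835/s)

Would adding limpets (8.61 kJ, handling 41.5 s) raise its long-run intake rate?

On dogwhelks and large mussels alone, R = ΣλE/(1+Σλh) = 0.2205/1.367 = 0.1613 kJ/s.
limpets: E/h = 8.61/41.5 = 0.2075 kJ/s.
0.2075 > 0.1613, so adding limpets raises the average — include it.

Yes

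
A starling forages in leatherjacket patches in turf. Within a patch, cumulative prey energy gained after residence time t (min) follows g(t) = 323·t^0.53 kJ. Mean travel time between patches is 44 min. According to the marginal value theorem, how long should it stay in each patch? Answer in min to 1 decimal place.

49.6 min

By the marginal value theorem, leave when the instantaneous gain rate g'(t) equals the habitat-wide average g(t)/(T + t).
g'(t) = 0.53·323·t^-0.47. Setting 0.53·323·t^-0.47 = 323·t^0.53/(44+t) gives 0.53(44+t) = t, so 0.47·t = 0.53×44.
t* = 0.53×44/0.47 = 49.62 min.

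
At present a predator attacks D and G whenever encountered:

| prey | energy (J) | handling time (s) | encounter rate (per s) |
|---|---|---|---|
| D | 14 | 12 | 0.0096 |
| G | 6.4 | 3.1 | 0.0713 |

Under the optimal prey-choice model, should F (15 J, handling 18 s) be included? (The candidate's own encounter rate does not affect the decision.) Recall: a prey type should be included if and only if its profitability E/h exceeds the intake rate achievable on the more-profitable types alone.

Yes

Intake rate on the current diet: R = (0.0096×14 + 0.0713×6.4) / (1 + 0.0096×12 + 0.0713×3.1) = 0.5907/1.336 = 0.4421 J/s.
Profitability of F: 15/18 = 0.8333 J/s.
Since 0.8333 > R, including F increases the long-run rate.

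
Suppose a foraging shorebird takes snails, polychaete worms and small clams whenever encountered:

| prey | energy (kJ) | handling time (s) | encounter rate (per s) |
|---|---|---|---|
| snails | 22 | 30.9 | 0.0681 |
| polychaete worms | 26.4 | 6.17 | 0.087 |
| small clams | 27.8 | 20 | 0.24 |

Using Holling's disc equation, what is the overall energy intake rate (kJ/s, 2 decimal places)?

Energy encountered per unit search time: 0.0681×22 + 0.087×26.4 + 0.24×27.8 = 10.47 kJ/s.
Handling time per unit search time: 0.0681×30.9 + 0.087×6.17 + 0.24×20 = 7.441.
Rate = 10.47/(1 + 7.441) = 1.24 kJ/s.

1.24 kJ/s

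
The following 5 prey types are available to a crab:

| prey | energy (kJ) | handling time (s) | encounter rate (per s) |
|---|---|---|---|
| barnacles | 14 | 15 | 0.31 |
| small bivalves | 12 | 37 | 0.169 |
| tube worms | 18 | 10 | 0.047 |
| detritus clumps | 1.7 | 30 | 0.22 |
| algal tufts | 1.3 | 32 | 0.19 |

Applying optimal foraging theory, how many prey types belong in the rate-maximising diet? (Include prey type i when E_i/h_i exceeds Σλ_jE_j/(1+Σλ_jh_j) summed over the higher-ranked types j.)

E/h in descending order: tube worms 1.8, barnacles 0.933, small bivalves 0.324, detritus clumps 0.0567, algal tufts 0.0406 kJ/s. The optimal diet is the largest prefix of this list for which every included type satisfies E_i/h_i > R on the types above it.
Rate on top 1: 0.5755. barnacles: 0.933 > 0.5755 → include.
Rate on top 2: 0.8474. small bivalves: 0.324 < 0.8474 → exclude; stop.
Optimal diet: tube worms, barnacles — 2 of 5 types.

2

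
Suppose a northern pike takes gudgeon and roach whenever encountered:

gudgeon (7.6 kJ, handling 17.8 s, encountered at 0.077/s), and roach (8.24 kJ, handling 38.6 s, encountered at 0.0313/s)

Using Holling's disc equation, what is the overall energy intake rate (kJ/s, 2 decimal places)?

0.24 kJ/s

Energy encountered per unit search time: 0.077×7.6 + 0.0313×8.24 = 0.8431 kJ/s.
Handling time per unit search time: 0.077×17.8 + 0.0313×38.6 = 2.579.
Rate = 0.8431/(1 + 2.579) = 0.2356 kJ/s.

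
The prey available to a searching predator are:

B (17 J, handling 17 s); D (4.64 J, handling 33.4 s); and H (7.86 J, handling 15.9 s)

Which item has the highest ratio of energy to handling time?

B

Profitability E/h (J/s): B = 17/17 = 1, D = 4.64/33.4 = 0.139, H = 7.86/15.9 = 0.494.
Ranked: B > H > D.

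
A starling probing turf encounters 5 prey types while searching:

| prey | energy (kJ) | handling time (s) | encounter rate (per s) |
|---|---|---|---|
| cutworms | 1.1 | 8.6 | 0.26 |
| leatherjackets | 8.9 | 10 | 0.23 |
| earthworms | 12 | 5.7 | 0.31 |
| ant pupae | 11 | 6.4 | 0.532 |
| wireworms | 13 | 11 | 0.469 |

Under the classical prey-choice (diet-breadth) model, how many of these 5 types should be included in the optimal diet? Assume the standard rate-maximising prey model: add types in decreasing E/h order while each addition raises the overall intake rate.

2

Rank by E/h (kJ/s): earthworms 2.11, ant pupae 1.72, wireworms 1.18, leatherjackets 0.89, cutworms 0.128. Include each in turn until the next type's E/h falls below the running intake rate.
Rate on top 1: 1.344. ant pupae: 1.72 > 1.344 → include.
Rate on top 2: 1.551. wireworms: 1.18 < 1.551 → exclude; stop.
Optimal diet: earthworms, ant pupae — 2 of 5 types.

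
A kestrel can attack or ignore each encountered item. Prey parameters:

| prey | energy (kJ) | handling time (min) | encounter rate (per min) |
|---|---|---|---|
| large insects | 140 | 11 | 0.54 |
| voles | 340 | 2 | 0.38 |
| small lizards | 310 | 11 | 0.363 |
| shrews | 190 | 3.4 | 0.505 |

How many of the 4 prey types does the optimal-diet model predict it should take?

1

Rank by E/h (kJ/min): voles 170, shrews 55.9, small lizards 28.2, large insects 12.7. Include each in turn until the next type's E/h falls below the running intake rate.
Rate on top 1: 73.41. shrews: 55.9 < 73.41 → exclude; stop.
Optimal diet: voles — 1 of 4 types.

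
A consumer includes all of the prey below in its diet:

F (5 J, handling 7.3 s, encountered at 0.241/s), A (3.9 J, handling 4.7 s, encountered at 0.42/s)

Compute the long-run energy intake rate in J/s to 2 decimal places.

0.60 J/s

Energy encountered per unit search time: 0.241×5 + 0.42×3.9 = 2.843 J/s.
Handling time per unit search time: 0.241×7.3 + 0.42×4.7 = 3.733.
Rate = 2.843/(1 + 3.733) = 0.6006 J/s.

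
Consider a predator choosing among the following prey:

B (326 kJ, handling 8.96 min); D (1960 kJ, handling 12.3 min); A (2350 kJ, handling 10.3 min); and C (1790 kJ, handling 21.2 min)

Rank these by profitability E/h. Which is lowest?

B

Profitability E/h (kJ/min): B = 326/8.96 = 36.4, D = 1960/12.3 = 159, A = 2350/10.3 = 228, C = 1790/21.2 = 84.4.
Ranked: A > D > C > B.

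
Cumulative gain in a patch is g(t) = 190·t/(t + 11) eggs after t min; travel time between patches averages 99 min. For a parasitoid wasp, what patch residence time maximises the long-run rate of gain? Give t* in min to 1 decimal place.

33.0 min

By the marginal value theorem, leave when the instantaneous gain rate g'(t) equals the habitat-wide average g(t)/(T + t).
g'(t) = 190·11/(t + 11)². Setting 190·11/(t+11)² = 190t/[(t+11)(99+t)] gives 11(99+t) = t(t+11), so t² = 11×99 = 1089.
t* = √1089 = 33 min.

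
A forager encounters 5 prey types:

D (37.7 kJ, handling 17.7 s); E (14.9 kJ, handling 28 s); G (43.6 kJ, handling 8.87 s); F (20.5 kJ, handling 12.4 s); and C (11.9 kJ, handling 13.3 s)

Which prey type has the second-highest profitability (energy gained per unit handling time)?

D

In descending order of E/h:
G: 43.6/8.87 = 4.92 kJ/s
D: 37.7/17.7 = 2.13 kJ/s
F: 20.5/12.4 = 1.65 kJ/s
C: 11.9/13.3 = 0.895 kJ/s
E: 14.9/28 = 0.532 kJ/s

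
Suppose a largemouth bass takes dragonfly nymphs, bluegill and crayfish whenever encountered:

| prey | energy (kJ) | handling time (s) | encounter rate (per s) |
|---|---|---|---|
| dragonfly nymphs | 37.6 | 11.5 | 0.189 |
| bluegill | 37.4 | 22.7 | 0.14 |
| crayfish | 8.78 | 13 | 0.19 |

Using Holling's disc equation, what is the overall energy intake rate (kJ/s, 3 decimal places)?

Energy encountered per unit search time: 0.189×37.6 + 0.14×37.4 + 0.19×8.78 = 14.01 kJ/s.
Handling time per unit search time: 0.189×11.5 + 0.14×22.7 + 0.19×13 = 7.822.
Rate = 14.01/(1 + 7.822) = 1.588 kJ/s.

1.588 kJ/s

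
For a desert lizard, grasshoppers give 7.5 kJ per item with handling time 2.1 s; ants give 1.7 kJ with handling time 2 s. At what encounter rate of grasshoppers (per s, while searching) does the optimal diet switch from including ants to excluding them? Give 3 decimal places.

0.149 per s

Drop ants once their profitability E₂/h₂ falls below the rate achievable on grasshoppers alone: E₂/h₂ = λE₁/(1 + λh₁).
Solve for λ: λE₁h₂ = E₂(1 + λh₁) → λ(E₁h₂ − E₂h₁) = E₂ → λ = E₂/(E₁h₂ − E₂h₁).
λ = 1.7/(7.5×2 − 1.7×2.1) = 1.7/11.43 = 0.1487 per s.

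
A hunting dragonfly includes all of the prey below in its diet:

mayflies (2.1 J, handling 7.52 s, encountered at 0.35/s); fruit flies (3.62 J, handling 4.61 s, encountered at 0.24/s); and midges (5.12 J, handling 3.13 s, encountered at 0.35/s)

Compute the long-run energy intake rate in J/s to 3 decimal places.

R = (0.35×2.1 + 0.24×3.62 + 0.35×5.12) / (1 + 0.35×7.52 + 0.24×4.61 + 0.35×3.13) = 3.396/5.834 = 0.5821 J/s.

0.582 J/s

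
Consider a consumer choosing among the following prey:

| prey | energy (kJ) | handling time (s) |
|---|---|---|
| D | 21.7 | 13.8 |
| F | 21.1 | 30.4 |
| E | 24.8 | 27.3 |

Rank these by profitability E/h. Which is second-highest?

E

In descending order of E/h:
D: 21.7/13.8 = 1.57 kJ/s
E: 24.8/27.3 = 0.908 kJ/s
F: 21.1/30.4 = 0.694 kJ/s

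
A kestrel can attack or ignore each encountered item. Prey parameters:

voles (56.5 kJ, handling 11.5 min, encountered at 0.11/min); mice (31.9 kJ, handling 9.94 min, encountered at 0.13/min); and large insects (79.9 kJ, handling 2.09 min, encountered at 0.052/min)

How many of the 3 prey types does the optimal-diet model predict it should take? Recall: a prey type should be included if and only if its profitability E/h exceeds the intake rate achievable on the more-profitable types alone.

Profitabilities (E/h, kJ/min): large insects 38.2, voles 4.91, mice 3.21. Add prey in this order while the next type's profitability exceeds the intake rate on those already taken.
Rate on top 1: 3.748. voles: 4.91 > 3.748 → include.
Rate on top 2: 4.369. mice: 3.21 < 4.369 → exclude; stop.
Optimal diet: large insects, voles — 2 of 3 types.

2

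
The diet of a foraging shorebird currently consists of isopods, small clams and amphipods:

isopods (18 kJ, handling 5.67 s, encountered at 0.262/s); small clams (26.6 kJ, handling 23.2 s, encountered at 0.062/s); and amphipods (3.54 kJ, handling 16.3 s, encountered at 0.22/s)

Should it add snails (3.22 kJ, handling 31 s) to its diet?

No

On isopods, small clams and amphipods alone, R = ΣλE/(1+Σλh) = 7.144/7.51 = 0.9513 kJ/s.
snails: E/h = 3.22/31 = 0.1039 kJ/s.
Since 0.1039 < R, time spent handling snails is better spent searching.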